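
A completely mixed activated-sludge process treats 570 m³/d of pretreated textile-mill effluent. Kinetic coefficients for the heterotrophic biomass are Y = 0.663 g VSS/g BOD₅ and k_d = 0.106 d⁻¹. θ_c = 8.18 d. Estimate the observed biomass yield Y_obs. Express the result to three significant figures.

Correct the yield for decay: Y_obs = Y/(1 + k_d θ_c) = 0.663 / (1 + 0.106 × 8.18) = 0.663 / 1.867 = 0.3551.

Y_obs ≈ 0.355 g VSS/g BOD₅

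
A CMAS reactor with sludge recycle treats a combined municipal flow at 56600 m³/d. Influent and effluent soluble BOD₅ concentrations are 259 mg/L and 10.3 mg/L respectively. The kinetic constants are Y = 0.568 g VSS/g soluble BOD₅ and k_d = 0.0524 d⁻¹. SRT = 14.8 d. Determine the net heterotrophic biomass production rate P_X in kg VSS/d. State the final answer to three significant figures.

P_X ≈ 4500 kg VSS/d

Correct the yield for decay: Y_obs = Y/(1 + k_d θ_c) = 0.568 / (1 + 0.0524 × 14.8) = 0.568 / 1.776 = 0.3199.
ΔS = 259 − 10.3 = 248.7 mg/L, so the substrate removal rate is 56600 × 248.7/1000 = 14076 kg soluble BOD₅/d.
Biomass produced: P_X = Y_obs·Q·ΔS = 0.3199 × 14076 ≈ 4503 kg VSS/d.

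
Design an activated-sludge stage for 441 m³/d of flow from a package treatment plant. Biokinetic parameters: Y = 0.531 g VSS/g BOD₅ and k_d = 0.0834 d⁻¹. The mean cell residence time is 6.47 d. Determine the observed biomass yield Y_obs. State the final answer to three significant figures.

The observed yield is Y_obs = Y/(1 + k_d·θ_c) = 0.531 / (1 + 0.0834 × 6.47) = 0.531 / 1.540 = 0.3449 g VSS per g BOD₅ removed.

Y_obs ≈ 0.345 g VSS/g BOD₅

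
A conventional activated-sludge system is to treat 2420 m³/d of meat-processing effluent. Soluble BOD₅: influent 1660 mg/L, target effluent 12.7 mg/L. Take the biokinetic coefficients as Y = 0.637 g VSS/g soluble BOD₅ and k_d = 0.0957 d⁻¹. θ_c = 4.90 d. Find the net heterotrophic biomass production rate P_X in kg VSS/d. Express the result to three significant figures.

P_X ≈ 1730 kg VSS/d

Y_obs = Y / (1 + k_d θ_c) = 0.637 / (1 + 0.0957 × 4.90) = 0.637 / 1.469 = 0.4336.
ΔS = 1660 − 12.7 = 1647 mg/L, so the substrate removal rate is 2420 × 1647/1000 = 3986 kg soluble BOD₅/d.
So the net sludge growth is P_X = 0.4336 × 3986 = 1729 kg VSS/d.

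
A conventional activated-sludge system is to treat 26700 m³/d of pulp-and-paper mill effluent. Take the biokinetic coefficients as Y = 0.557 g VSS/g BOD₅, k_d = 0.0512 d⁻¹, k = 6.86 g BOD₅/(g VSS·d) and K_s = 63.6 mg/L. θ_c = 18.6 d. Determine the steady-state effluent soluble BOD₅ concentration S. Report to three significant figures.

For a completely mixed reactor with recycle the Lawrence–McCarty relation gives S = K_s·(1 + k_d·θ_c) / [θ_c·(Y·k − k_d) − 1] = 63.6 × (1 + 0.0512 × 18.6) / [18.6 × (0.557 × 6.86 − 0.0512) − 1] = 124.2 / 69.12 = 1.796 mg/L.

S ≈ 1.80 mg/L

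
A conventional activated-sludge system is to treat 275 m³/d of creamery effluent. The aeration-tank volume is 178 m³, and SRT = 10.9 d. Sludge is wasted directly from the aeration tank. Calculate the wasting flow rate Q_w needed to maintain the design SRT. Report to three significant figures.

Wasting from the aeration tank: Q_w = V / θ_c = 178.0 / 10.9 = 16.33 m³/d.

Q_w ≈ 16.3 m³/d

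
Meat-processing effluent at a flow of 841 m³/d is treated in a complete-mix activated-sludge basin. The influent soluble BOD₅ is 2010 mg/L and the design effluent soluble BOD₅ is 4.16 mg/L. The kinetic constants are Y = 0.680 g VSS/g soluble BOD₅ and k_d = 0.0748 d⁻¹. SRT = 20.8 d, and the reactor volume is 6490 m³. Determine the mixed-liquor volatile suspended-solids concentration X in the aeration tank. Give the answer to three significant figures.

X = Y·Q·ΔS·θ_c / [V·(1 + k_d θ_c)] = 0.680 × 841 × (2010 − 4.16) × 20.8 / [6490 × (1 + 0.0748 × 20.8)] = 1438 mg/L.

X ≈ 1440 mg/L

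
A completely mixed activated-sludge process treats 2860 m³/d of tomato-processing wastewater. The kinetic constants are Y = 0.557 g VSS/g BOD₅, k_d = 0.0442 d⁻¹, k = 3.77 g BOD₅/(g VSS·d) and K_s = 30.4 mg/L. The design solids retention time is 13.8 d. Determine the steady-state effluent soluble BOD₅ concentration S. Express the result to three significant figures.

From the Monod/SRT balance for a CMAS, S = K_s·(1+k_d θ_c)/[θ_c·(Y k − k_d) − 1] = 30.4 × (1 + 0.0442 × 13.8) / [13.8 × (0.557 × 3.77 − 0.0442) − 1] = 48.94 / 27.37 = 1.788 mg/L.

S ≈ 1.79 mg/L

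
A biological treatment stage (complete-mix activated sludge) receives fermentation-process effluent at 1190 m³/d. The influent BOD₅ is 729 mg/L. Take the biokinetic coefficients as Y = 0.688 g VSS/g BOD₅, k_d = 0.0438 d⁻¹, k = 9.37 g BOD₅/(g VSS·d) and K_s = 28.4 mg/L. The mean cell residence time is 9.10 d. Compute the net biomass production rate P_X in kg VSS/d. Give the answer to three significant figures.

P_X ≈ 426 kg VSS/d

For a completely mixed reactor with recycle the Lawrence–McCarty relation gives S = K_s·(1 + k_d·θ_c) / [θ_c·(Y·k − k_d) − 1] = 28.4 × (1 + 0.0438 × 9.10) / [9.10 × (0.688 × 9.37 − 0.0438) − 1] = 39.72 / 57.27 = 0.6936 mg/L.
The observed yield is Y_obs = Y/(1 + k_d·θ_c) = 0.688 / (1 + 0.0438 × 9.10) = 0.688 / 1.399 = 0.4919 g VSS per g BOD₅ removed.
Q·(S₀ − S) = 1190 × (729 − 0.694) × 10⁻³ = 866.7 kg/d removed.
So the net sludge growth is P_X = 0.4919 × 866.7 = 426.3 kg VSS/d.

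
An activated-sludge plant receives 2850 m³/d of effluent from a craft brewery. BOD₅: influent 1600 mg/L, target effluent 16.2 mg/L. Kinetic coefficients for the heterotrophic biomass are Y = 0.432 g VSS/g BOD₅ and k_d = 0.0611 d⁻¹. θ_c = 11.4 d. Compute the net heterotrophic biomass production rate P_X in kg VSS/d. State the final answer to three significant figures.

The observed yield is Y_obs = Y/(1 + k_d·θ_c) = 0.432 / (1 + 0.0611 × 11.4) = 0.432 / 1.697 = 0.2546 g VSS per g BOD₅ removed.
Mass of BOD₅ removed per day: Q(S₀ − S) = 2850 × 1584 g/m³ = 4514 kg/d.
Biomass produced: P_X = Y_obs·Q·ΔS = 0.2546 × 4514 ≈ 1149 kg VSS/d.

P_X ≈ 1150 kg VSS/d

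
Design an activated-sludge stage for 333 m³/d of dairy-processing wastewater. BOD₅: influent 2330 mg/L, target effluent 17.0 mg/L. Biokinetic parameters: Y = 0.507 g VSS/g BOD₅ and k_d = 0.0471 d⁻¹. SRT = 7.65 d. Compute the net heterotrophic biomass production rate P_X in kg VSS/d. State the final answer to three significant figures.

Observed yield with endogenous decay: Y_obs = Y / (1 + k_d·θ_c) = 0.507 / (1 + 0.0471 × 7.65) = 0.507 / 1.360 = 0.3727 g VSS/g BOD₅.
Substrate removed = Q·(S₀ − S) = 333 m³/d × (2330 − 17.0) g/m³ = 7.7×10^5 g/d = 770.2 kg/d.
Net biomass production P_X = Y_obs × Q·(S₀ − S) = 0.3727 × 770.2 = 287.1 kg VSS/d.

P_X ≈ 287 kg VSS/d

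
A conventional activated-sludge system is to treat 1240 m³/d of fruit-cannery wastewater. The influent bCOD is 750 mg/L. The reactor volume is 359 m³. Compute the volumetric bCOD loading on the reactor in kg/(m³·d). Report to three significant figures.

Volumetric loading L_v = Q·S₀ / V = 1240 × 750 g/m³ / 359.0 m³ = 2591 g/(m³·d) = 2.591 kg bCOD/(m³·d).

L_v ≈ 2.59 kg bCOD/(m³·d)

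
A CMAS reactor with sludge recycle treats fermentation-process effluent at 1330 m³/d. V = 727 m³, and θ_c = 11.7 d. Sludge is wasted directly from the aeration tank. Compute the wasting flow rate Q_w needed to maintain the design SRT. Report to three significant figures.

Wasting from the aeration tank: Q_w = V / θ_c = 727.0 / 11.7 = 62.14 m³/d.

Q_w ≈ 62.1 m³/d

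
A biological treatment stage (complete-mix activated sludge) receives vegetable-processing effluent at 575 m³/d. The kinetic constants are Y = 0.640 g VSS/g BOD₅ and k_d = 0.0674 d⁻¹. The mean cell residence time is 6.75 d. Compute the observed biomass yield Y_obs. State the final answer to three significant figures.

Y_obs = Y / (1 + k_d θ_c) = 0.640 / (1 + 0.0674 × 6.75) = 0.640 / 1.455 = 0.4399.

Y_obs ≈ 0.440 g VSS/g BOD₅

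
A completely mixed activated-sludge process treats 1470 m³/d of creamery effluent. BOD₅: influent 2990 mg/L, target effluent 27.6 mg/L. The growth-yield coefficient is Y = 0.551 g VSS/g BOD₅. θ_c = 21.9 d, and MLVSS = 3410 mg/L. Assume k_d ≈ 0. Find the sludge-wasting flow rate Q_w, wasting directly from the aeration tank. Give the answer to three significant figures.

V·X = Y·Q·ΔS·θ_c gives V = 0.551 × 1470 × (2990 − 27.6) × 21.9 / 3410 = 15410 m³.
With mixed-liquor wasting, θ_c = V/Q_w, so Q_w = V/θ_c = 15410/21.9 = 703.7 m³/d.

Q_w ≈ 704 m³/d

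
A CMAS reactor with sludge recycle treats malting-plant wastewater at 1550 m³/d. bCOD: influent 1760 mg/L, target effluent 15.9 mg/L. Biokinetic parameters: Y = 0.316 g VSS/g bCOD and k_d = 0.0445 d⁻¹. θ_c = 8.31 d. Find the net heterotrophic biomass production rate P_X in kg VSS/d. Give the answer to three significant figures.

Correct the yield for decay: Y_obs = Y/(1 + k_d θ_c) = 0.316 / (1 + 0.0445 × 8.31) = 0.316 / 1.370 = 0.2307.
Substrate removed = Q·(S₀ − S) = 1550 m³/d × (1760 − 15.9) g/m³ = 2.7×10^6 g/d = 2703 kg/d.
Net biomass production P_X = Y_obs × Q·(S₀ − S) = 0.2307 × 2703 = 623.6 kg VSS/d.

P_X ≈ 624 kg VSS/d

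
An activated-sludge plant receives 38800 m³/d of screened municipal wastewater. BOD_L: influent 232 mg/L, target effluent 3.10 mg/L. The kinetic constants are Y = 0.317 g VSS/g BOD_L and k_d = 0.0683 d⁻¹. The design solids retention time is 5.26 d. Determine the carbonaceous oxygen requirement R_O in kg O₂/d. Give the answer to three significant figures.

R_O ≈ 5940 kg O₂/d

Y_obs = Y / (1 + k_d θ_c) = 0.317 / (1 + 0.0683 × 5.26) = 0.317 / 1.359 = 0.2332.
Substrate removed = Q·(S₀ − S) = 38800 m³/d × (232 − 3.10) g/m³ = 8.88×10^6 g/d = 8881 kg/d.
Net sludge production P_X = 0.2332 × 8881 = 2071 kg VSS/d.
Carbonaceous O₂ demand = substrate oxidised − cell-mass equivalent = 8881 − 1.42 × 2071 = 5940 kg O₂/d.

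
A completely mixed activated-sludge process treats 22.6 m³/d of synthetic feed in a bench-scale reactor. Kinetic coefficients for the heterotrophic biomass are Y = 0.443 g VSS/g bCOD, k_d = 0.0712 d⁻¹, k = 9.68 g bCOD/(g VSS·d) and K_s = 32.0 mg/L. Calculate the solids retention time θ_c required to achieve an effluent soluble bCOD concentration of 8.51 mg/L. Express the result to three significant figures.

At the target effluent, Y k S/(K_s+S) = 0.443×9.68×8.51/40.51 = 0.9008 d⁻¹.
θ_c = 1/(μ − k_d) = 1/(0.9008 − 0.0712) = 1/0.8296 = 1.205 d.

θ_c ≈ 1.21 d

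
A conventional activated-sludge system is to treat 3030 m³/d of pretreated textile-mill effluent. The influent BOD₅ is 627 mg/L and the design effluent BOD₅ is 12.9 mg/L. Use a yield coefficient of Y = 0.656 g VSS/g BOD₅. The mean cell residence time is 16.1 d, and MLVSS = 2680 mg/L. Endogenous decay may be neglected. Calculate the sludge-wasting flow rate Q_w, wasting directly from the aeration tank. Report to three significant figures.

V·X = Y·Q·ΔS·θ_c gives V = 0.656 × 3030 × (627 − 12.9) × 16.1 / 2680 = 7333 m³.
Wasting from the aeration tank: Q_w = V / θ_c = 7333 / 16.1 = 455.5 m³/d.

Q_w ≈ 455 m³/d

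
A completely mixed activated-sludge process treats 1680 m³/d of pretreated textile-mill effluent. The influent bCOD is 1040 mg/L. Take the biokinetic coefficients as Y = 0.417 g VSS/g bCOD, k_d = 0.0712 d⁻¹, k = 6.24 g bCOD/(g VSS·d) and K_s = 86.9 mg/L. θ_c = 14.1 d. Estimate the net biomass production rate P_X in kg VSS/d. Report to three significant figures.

From the Monod/SRT balance for a CMAS, S = K_s·(1+k_d θ_c)/[θ_c·(Y k − k_d) − 1] = 86.9 × (1 + 0.0712 × 14.1) / [14.1 × (0.417 × 6.24 − 0.0712) − 1] = 174.1 / 34.69 = 5.021 mg/L.
Observed yield with endogenous decay: Y_obs = Y / (1 + k_d·θ_c) = 0.417 / (1 + 0.0712 × 14.1) = 0.417 / 2.004 = 0.2081 g VSS/g bCOD.
Mass of bCOD removed per day: Q(S₀ − S) = 1680 × 1035 g/m³ = 1739 kg/d.
Net biomass production P_X = Y_obs × Q·(S₀ − S) = 0.2081 × 1739 = 361.8 kg VSS/d.

P_X ≈ 362 kg VSS/d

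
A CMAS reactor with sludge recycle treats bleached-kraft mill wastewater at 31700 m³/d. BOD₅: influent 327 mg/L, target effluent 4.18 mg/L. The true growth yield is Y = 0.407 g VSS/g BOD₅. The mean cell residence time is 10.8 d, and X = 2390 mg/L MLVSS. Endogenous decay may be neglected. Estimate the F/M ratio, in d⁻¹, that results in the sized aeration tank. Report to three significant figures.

F/M ≈ 0.230 d⁻¹

With k_d = 0 the design equation reduces to V = Y Q (S₀−S) θ_c / X = 0.407 × 31700 × (327 − 4.18) × 10.8 / 2390 = 18821 m³.
F/M = applied load / biomass = Q·S₀/(V·X) = 31700 × 327 / (18821 × 2390) = 0.2304 d⁻¹.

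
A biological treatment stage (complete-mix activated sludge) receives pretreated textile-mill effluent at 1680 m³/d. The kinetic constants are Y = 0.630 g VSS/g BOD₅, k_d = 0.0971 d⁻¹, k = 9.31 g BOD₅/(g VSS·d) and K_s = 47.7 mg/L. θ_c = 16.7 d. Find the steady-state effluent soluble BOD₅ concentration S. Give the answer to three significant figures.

S ≈ 1.31 mg/L

For a completely mixed reactor with recycle the Lawrence–McCarty relation gives S = K_s·(1 + k_d·θ_c) / [θ_c·(Y·k − k_d) − 1] = 47.7 × (1 + 0.0971 × 16.7) / [16.7 × (0.630 × 9.31 − 0.0971) − 1] = 125.0 / 95.33 = 1.312 mg/L.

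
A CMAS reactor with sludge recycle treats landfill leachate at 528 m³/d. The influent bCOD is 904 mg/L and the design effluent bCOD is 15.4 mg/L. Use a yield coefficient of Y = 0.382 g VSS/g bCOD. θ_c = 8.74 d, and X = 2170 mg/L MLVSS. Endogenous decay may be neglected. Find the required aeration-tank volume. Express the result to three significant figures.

With k_d = 0 the design equation reduces to V = Y Q (S₀−S) θ_c / X = 0.382 × 528 × (904 − 15.4) × 8.74 / 2170 = 721.9 m³.

V ≈ 722 m³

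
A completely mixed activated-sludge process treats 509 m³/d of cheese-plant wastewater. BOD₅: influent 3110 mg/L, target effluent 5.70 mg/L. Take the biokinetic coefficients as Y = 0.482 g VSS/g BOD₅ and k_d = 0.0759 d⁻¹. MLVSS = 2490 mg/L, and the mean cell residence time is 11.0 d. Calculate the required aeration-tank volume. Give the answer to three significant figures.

Rearranging the biomass balance for a CMAS with decay, V = Y·Q·ΔS·θ_c / [X·(1+k_d θ_c)] = 0.482 × 509 × (3110 − 5.70) × 11.0 / [2490 × (1 + 0.0759 × 11.0)] = 8.38×10^6 / 4569 = 1834 m³.

V ≈ 1830 m³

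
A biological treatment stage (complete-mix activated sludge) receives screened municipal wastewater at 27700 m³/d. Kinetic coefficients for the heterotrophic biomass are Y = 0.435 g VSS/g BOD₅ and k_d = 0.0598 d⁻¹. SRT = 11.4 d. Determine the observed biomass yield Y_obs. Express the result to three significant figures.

Y_obs ≈ 0.259 g VSS/g BOD₅

The observed yield is Y_obs = Y/(1 + k_d·θ_c) = 0.435 / (1 + 0.0598 × 11.4) = 0.435 / 1.682 = 0.2587 g VSS per g BOD₅ removed.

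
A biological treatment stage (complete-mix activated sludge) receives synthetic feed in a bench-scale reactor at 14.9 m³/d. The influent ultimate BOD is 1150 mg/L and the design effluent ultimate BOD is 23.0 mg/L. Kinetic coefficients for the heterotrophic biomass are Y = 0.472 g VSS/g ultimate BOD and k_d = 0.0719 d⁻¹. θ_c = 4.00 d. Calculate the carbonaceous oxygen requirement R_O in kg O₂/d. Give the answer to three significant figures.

Y_obs = Y / (1 + k_d θ_c) = 0.472 / (1 + 0.0719 × 4.00) = 0.472 / 1.288 = 0.3666.
ΔS = 1150 − 23.0 = 1127 mg/L, so the substrate removal rate is 14.9 × 1127/1000 = 16.79 kg ultimate BOD/d.
P_X = Y_obs·Q·(S₀ − S) = 0.3666 × 16.79 = 6.156 kg VSS/d.
R_O = Q·(S₀ − S) − 1.42·P_X = 16.79 − 1.42 × 6.156 = 8.051 kg O₂/d.

R_O ≈ 8.05 kg O₂/d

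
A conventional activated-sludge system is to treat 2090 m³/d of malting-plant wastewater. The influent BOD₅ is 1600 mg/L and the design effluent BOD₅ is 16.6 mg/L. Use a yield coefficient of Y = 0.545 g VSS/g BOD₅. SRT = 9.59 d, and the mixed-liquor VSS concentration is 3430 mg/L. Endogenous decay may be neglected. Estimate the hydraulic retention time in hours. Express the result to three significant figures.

τ ≈ 57.9 h

Biomass mass balance (decay neglected): V·X = Y·Q·(S₀ − S)·θ_c, so V = 0.545 × 2090 × (1600 − 16.6) × 9.59 / 3430 = 5043 m³.
τ = V/Q = 5043/2090 = 2.413 d, or 57.91 h.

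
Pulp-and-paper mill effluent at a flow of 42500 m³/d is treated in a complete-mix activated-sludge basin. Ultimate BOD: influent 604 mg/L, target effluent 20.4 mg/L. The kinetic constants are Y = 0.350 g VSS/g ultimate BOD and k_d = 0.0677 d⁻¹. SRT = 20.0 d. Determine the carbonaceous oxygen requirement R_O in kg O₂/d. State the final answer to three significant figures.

The observed yield is Y_obs = Y/(1 + k_d·θ_c) = 0.350 / (1 + 0.0677 × 20.0) = 0.350 / 2.354 = 0.1487 g VSS per g ultimate BOD removed.
ΔS = 604 − 20.4 = 583.6 mg/L, so the substrate removal rate is 42500 × 583.6/1000 = 24803 kg ultimate BOD/d.
P_X = Y_obs·Q·(S₀ − S) = 0.1487 × 24803 = 3688 kg VSS/d.
R_O = Q·ΔS − 1.42 P_X = 24803 − 5237 = 19566 kg O₂/d.

R_O ≈ 19600 kg O₂/d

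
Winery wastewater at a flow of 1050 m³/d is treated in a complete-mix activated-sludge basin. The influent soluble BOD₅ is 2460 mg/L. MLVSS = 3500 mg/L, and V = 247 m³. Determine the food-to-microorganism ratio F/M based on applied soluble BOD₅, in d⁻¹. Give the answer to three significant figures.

F/M ≈ 2.99 d⁻¹

F/M = Q·S₀ / (V·X) = 1050 × 2460 / (247.0 × 3500) = 2.988 g soluble BOD₅·(g VSS·d)⁻¹.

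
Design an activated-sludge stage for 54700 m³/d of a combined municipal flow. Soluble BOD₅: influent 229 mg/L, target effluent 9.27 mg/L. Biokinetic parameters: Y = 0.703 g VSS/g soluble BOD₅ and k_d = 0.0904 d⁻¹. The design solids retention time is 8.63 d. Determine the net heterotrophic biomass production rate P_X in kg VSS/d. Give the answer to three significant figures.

P_X ≈ 4750 kg VSS/d

Observed yield with endogenous decay: Y_obs = Y / (1 + k_d·θ_c) = 0.703 / (1 + 0.0904 × 8.63) = 0.703 / 1.780 = 0.3949 g VSS/g soluble BOD₅.
ΔS = 229 − 9.27 = 219.7 mg/L, so the substrate removal rate is 54700 × 219.7/1000 = 12019 kg soluble BOD₅/d.
P_X = Y_obs · Q(S₀ − S) = 0.3949 × 12019 = 4747 kg VSS/d.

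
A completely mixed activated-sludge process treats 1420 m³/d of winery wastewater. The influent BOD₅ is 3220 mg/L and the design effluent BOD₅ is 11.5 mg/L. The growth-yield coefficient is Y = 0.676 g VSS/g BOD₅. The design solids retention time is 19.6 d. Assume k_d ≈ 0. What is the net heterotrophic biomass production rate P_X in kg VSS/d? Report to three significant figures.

P_X ≈ 3080 kg VSS/d

No decay correction is needed, so Y_obs = Y = 0.676.
Mass of BOD₅ removed per day: Q(S₀ − S) = 1420 × 3208 g/m³ = 4556 kg/d.
So the net sludge growth is P_X = 0.6760 × 4556 = 3080 kg VSS/d.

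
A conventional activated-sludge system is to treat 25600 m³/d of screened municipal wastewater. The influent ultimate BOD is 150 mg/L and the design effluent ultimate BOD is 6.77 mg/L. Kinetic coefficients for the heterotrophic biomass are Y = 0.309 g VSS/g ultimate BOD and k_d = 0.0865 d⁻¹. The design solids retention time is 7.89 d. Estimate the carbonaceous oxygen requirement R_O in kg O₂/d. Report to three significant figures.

Y_obs = Y / (1 + k_d θ_c) = 0.309 / (1 + 0.0865 × 7.89) = 0.309 / 1.682 = 0.1837.
ΔS = 150 − 6.77 = 143.2 mg/L, so the substrate removal rate is 25600 × 143.2/1000 = 3667 kg ultimate BOD/d.
Net sludge production P_X = 0.1837 × 3667 = 673.4 kg VSS/d.
R_O = Q·(S₀ − S) − 1.42·P_X = 3667 − 1.42 × 673.4 = 2710 kg O₂/d.

R_O ≈ 2710 kg O₂/d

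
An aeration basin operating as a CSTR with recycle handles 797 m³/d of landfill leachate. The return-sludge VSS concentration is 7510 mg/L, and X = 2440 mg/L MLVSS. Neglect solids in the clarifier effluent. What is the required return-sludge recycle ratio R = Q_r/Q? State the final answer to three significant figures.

R ≈ 0.481

R = Q_r/Q = X/(X_r − X) = 2440 / (7510 − 2440) = 0.4813.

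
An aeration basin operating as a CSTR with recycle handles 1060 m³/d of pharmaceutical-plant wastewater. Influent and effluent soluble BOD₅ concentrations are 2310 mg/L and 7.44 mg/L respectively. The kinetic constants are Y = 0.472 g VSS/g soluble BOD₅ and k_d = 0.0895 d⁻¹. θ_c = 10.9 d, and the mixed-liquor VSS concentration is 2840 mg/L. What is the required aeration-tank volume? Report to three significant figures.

V ≈ 2240 m³

Steady-state biomass mass balance: V·X·(1 + k_d·θ_c) = Y·Q·(S₀ − S)·θ_c, so V = 0.472 × 1060 × (2310 − 7.44) × 10.9 / [2840 × (1 + 0.0895 × 10.9)] = 1.26×10^7 / 5611 = 2238 m³.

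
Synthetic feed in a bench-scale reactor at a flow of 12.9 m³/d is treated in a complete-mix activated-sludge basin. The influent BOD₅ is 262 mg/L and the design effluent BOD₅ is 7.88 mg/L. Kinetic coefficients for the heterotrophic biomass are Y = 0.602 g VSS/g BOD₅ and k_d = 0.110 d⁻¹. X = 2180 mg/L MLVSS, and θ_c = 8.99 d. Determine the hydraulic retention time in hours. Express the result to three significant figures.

τ ≈ 7.61 h

Steady-state biomass mass balance: V·X·(1 + k_d·θ_c) = Y·Q·(S₀ − S)·θ_c, so V = 0.602 × 12.9 × (262 − 7.88) × 8.99 / [2180 × (1 + 0.110 × 8.99)] = 1.77×10^4 / 4336 = 4.092 m³.
HRT = V/Q = 4.092 m³ / 12.9 m³·d⁻¹ = 0.3172 d × 24 = 7.613 h.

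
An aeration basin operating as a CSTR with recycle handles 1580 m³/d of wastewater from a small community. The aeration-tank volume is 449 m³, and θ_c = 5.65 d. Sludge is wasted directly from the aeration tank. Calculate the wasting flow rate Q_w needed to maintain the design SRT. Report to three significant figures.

For wasting at MLVSS concentration, Q_w = V/θ_c = 449.0/5.65 = 79.47 m³/d.

Q_w ≈ 79.5 m³/d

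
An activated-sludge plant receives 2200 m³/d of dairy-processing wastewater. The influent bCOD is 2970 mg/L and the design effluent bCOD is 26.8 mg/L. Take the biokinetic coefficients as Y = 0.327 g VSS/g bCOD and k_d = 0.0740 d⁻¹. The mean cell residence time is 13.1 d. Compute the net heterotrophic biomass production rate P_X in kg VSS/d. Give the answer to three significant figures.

P_X ≈ 1080 kg VSS/d

Observed yield with endogenous decay: Y_obs = Y / (1 + k_d·θ_c) = 0.327 / (1 + 0.0740 × 13.1) = 0.327 / 1.969 = 0.1660 g VSS/g bCOD.
ΔS = 2970 − 26.8 = 2943 mg/L, so the substrate removal rate is 2200 × 2943/1000 = 6475 kg bCOD/d.
Biomass produced: P_X = Y_obs·Q·ΔS = 0.1660 × 6475 ≈ 1075 kg VSS/d.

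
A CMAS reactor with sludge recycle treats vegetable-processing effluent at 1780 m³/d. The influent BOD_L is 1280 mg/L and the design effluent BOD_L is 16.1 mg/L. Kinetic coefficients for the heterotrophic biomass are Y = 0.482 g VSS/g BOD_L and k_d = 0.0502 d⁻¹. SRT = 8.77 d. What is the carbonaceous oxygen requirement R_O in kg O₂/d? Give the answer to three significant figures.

Observed yield with endogenous decay: Y_obs = Y / (1 + k_d·θ_c) = 0.482 / (1 + 0.0502 × 8.77) = 0.482 / 1.440 = 0.3347 g VSS/g BOD_L.
Mass of BOD_L removed per day: Q(S₀ − S) = 1780 × 1264 g/m³ = 2250 kg/d.
P_X = Y_obs·Q·(S₀ − S) = 0.3347 × 2250 = 752.9 kg VSS/d.
R_O = Q·ΔS − 1.42 P_X = 2250 − 1069 = 1181 kg O₂/d.

R_O ≈ 1180 kg O₂/d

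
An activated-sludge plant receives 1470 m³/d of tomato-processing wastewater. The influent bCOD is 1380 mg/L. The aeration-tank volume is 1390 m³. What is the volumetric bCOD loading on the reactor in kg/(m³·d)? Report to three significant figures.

L_v ≈ 1.46 kg bCOD/(m³·d)

Volumetric loading L_v = Q·S₀ / V = 1470 × 1380 g/m³ / 1390 m³ = 1459 g/(m³·d) = 1.459 kg bCOD/(m³·d).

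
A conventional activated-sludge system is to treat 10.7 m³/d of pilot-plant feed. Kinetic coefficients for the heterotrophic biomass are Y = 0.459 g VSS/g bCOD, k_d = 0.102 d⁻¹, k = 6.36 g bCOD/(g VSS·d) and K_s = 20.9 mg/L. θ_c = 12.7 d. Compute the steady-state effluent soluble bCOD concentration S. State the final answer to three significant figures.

From the Monod/SRT balance for a CMAS, S = K_s·(1+k_d θ_c)/[θ_c·(Y k − k_d) − 1] = 20.9 × (1 + 0.102 × 12.7) / [12.7 × (0.459 × 6.36 − 0.102) − 1] = 47.97 / 34.78 = 1.379 mg/L.

S ≈ 1.38 mg/L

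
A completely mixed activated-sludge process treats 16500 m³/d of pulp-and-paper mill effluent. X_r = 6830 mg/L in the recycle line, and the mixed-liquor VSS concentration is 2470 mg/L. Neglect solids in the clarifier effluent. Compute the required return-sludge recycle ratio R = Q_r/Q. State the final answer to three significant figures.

R = Q_r/Q = X/(X_r − X) = 2470 / (6830 − 2470) = 0.5665.

R ≈ 0.567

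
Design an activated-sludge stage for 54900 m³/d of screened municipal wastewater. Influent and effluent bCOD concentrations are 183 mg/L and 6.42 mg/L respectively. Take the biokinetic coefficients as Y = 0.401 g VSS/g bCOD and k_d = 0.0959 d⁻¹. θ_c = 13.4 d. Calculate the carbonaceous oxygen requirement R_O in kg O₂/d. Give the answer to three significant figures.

R_O ≈ 7280 kg O₂/d

Observed yield with endogenous decay: Y_obs = Y / (1 + k_d·θ_c) = 0.401 / (1 + 0.0959 × 13.4) = 0.401 / 2.285 = 0.1755 g VSS/g bCOD.
ΔS = 183 − 6.42 = 176.6 mg/L, so the substrate removal rate is 54900 × 176.6/1000 = 9694 kg bCOD/d.
Net sludge production P_X = 0.1755 × 9694 = 1701 kg VSS/d.
R_O = Q·ΔS − 1.42 P_X = 9694 − 2416 = 7279 kg O₂/d.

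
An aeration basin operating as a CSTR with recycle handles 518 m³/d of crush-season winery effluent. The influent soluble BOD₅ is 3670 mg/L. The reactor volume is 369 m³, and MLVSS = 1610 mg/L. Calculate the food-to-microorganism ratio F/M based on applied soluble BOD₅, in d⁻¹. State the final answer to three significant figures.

F/M ≈ 3.20 d⁻¹

Food-to-microorganism ratio F/M = Q S₀ / (V X) = 518 × 3670 / (369.0 × 1610) = 3.200 d⁻¹.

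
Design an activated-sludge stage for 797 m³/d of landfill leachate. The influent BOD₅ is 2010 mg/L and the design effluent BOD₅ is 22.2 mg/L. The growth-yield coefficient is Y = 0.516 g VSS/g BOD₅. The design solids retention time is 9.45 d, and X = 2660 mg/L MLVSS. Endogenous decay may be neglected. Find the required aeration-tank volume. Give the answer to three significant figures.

V·X = Y·Q·ΔS·θ_c gives V = 0.516 × 797 × (2010 − 22.2) × 9.45 / 2660 = 2904 m³.

V ≈ 2900 m³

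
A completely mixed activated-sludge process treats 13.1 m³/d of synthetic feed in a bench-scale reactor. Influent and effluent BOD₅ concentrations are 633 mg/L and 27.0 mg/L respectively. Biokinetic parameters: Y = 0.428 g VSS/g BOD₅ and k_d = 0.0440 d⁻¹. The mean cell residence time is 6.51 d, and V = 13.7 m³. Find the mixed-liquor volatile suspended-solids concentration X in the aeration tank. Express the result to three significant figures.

X = Y·Q·ΔS·θ_c / [V·(1 + k_d θ_c)] = 0.428 × 13.1 × (633 − 27.0) × 6.51 / [13.7 × (1 + 0.0440 × 6.51)] = 1255 mg/L.

X ≈ 1260 mg/L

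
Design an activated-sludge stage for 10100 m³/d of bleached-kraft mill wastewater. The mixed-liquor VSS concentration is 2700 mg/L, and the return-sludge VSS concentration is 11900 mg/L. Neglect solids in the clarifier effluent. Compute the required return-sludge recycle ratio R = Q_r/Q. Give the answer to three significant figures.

Solids balance on the clarifier gives (1+R)X = R·X_r, so R = X/(X_r − X) = 2700 / (11900 − 2700) = 0.2935.

R ≈ 0.293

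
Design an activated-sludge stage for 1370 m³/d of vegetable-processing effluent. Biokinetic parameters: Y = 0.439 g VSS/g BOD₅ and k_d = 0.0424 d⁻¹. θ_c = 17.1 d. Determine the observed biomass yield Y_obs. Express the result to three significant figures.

Y_obs = Y / (1 + k_d θ_c) = 0.439 / (1 + 0.0424 × 17.1) = 0.439 / 1.725 = 0.2545.

Y_obs ≈ 0.254 g VSS/g BOD₅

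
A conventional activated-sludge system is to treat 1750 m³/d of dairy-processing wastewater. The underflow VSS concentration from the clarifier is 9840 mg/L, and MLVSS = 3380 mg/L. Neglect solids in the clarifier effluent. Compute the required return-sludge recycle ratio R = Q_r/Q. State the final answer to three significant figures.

R ≈ 0.523

R = Q_r/Q = X/(X_r − X) = 3380 / (9840 − 3380) = 0.5232.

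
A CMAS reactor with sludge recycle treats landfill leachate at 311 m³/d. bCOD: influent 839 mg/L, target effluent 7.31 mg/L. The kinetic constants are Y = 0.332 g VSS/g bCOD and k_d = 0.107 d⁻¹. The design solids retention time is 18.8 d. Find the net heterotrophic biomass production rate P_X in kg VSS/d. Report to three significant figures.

The observed yield is Y_obs = Y/(1 + k_d·θ_c) = 0.332 / (1 + 0.107 × 18.8) = 0.332 / 3.012 = 0.1102 g VSS per g bCOD removed.
ΔS = 839 − 7.31 = 831.7 mg/L, so the substrate removal rate is 311 × 831.7/1000 = 258.7 kg bCOD/d.
Net biomass production P_X = Y_obs × Q·(S₀ − S) = 0.1102 × 258.7 = 28.51 kg VSS/d.

P_X ≈ 28.5 kg VSS/d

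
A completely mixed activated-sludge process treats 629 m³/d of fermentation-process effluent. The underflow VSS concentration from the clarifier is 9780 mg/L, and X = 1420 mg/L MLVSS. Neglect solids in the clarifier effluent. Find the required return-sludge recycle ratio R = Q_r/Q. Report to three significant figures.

R ≈ 0.170

Mass balance around the secondary clarifier (neglecting effluent solids): R = X / (X_r − X) = 1420 / (9780 − 1420) = 0.1699.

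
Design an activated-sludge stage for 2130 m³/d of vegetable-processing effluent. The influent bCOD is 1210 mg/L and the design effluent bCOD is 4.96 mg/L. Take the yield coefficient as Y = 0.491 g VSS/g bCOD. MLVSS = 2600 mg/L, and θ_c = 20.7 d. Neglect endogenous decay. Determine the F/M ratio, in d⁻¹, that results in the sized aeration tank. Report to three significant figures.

V·X = Y·Q·ΔS·θ_c gives V = 0.491 × 2130 × (1210 − 4.96) × 20.7 / 2600 = 10034 m³.
Food-to-microorganism ratio F/M = Q S₀ / (V X) = 2130 × 1210 / (10034 × 2600) = 0.09879 d⁻¹.

F/M ≈ 0.0988 d⁻¹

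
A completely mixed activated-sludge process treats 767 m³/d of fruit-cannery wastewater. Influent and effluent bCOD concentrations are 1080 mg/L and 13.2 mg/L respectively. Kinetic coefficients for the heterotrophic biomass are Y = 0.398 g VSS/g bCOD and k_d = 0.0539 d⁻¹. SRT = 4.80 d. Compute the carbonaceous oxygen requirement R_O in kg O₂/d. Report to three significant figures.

Correct the yield for decay: Y_obs = Y/(1 + k_d θ_c) = 0.398 / (1 + 0.0539 × 4.80) = 0.398 / 1.259 = 0.3162.
ΔS = 1080 − 13.2 = 1067 mg/L, so the substrate removal rate is 767 × 1067/1000 = 818.2 kg bCOD/d.
Biomass synthesised: P_X = Y_obs × 818.2 = 258.7 kg VSS/d.
R_O = Q·(S₀ − S) − 1.42·P_X = 818.2 − 1.42 × 258.7 = 450.9 kg O₂/d.

R_O ≈ 451 kg O₂/d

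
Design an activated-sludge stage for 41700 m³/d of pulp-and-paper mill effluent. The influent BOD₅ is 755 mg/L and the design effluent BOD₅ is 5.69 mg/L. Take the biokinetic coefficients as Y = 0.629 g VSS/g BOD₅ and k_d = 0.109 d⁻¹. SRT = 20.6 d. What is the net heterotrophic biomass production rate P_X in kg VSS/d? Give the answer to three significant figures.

P_X ≈ 6060 kg VSS/d

The observed yield is Y_obs = Y/(1 + k_d·θ_c) = 0.629 / (1 + 0.109 × 20.6) = 0.629 / 3.245 = 0.1938 g VSS per g BOD₅ removed.
ΔS = 755 − 5.69 = 749.3 mg/L, so the substrate removal rate is 41700 × 749.3/1000 = 31246 kg BOD₅/d.
Net biomass production P_X = Y_obs × Q·(S₀ − S) = 0.1938 × 31246 = 6056 kg VSS/d.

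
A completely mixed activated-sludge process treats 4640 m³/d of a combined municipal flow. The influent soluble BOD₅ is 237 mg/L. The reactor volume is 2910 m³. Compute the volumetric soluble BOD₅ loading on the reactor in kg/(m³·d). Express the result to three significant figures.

L_v = Q S₀ / V = 4640 × 237 × 10⁻³ / 2910 = 0.3779 kg/(m³·d).

L_v ≈ 0.378 kg soluble BOD₅/(m³·d)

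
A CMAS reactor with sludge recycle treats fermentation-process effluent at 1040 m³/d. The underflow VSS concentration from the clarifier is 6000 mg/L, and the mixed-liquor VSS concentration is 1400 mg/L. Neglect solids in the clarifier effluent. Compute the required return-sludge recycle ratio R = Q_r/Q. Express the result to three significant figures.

R = Q_r/Q = X/(X_r − X) = 1400 / (6000 − 1400) = 0.3043.

R ≈ 0.304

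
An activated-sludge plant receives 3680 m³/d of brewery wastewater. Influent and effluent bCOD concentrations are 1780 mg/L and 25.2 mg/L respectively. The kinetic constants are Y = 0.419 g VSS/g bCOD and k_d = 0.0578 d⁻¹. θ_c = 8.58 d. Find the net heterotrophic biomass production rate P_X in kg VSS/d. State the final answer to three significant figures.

P_X ≈ 1810 kg VSS/d

Correct the yield for decay: Y_obs = Y/(1 + k_d θ_c) = 0.419 / (1 + 0.0578 × 8.58) = 0.419 / 1.496 = 0.2801.
Mass of bCOD removed per day: Q(S₀ − S) = 3680 × 1755 g/m³ = 6458 kg/d.
Net biomass production P_X = Y_obs × Q·(S₀ − S) = 0.2801 × 6458 = 1809 kg VSS/d.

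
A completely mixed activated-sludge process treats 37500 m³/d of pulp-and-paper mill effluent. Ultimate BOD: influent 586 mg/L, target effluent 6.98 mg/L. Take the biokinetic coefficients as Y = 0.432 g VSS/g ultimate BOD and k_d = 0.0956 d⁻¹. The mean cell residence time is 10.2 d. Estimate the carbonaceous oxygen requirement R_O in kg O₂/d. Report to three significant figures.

R_O ≈ 15000 kg O₂/d

Correct the yield for decay: Y_obs = Y/(1 + k_d θ_c) = 0.432 / (1 + 0.0956 × 10.2) = 0.432 / 1.975 = 0.2187.
ΔS = 586 − 6.98 = 579.0 mg/L, so the substrate removal rate is 37500 × 579.0/1000 = 21713 kg ultimate BOD/d.
P_X = Y_obs·Q·(S₀ − S) = 0.2187 × 21713 = 4749 kg VSS/d.
R_O = Q·ΔS − 1.42 P_X = 21713 − 6744 = 14969 kg O₂/d.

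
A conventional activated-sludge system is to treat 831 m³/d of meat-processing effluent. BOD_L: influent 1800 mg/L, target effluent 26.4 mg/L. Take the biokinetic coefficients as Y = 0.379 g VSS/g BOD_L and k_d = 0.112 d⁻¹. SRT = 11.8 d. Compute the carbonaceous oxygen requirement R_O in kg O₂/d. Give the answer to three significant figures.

Correct the yield for decay: Y_obs = Y/(1 + k_d θ_c) = 0.379 / (1 + 0.112 × 11.8) = 0.379 / 2.322 = 0.1632.
ΔS = 1800 − 26.4 = 1774 mg/L, so the substrate removal rate is 831 × 1774/1000 = 1474 kg BOD_L/d.
Biomass synthesised: P_X = Y_obs × 1474 = 240.6 kg VSS/d.
R_O = Q·(S₀ − S) − 1.42·P_X = 1474 − 1.42 × 240.6 = 1132 kg O₂/d.

R_O ≈ 1130 kg O₂/d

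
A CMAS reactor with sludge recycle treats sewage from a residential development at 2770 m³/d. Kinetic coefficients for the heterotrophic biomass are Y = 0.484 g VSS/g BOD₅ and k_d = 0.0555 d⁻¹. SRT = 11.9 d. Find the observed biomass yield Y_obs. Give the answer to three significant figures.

Correct the yield for decay: Y_obs = Y/(1 + k_d θ_c) = 0.484 / (1 + 0.0555 × 11.9) = 0.484 / 1.660 = 0.2915.

Y_obs ≈ 0.291 g VSS/g BOD₅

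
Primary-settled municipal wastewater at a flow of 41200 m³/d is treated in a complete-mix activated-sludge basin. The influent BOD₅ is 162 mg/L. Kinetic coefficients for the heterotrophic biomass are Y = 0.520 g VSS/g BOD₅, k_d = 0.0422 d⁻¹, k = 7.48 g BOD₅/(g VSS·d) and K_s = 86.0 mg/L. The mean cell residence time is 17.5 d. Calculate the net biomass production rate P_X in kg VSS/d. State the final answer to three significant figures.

P_X ≈ 1970 kg VSS/d

Effluent substrate depends only on kinetics and SRT: S = K_s(1 + k_d θ_c) / [θ_c(Yk − k_d) − 1] = 86.0 × (1 + 0.0422 × 17.5) / [17.5 × (0.520 × 7.48 − 0.0422) − 1] = 149.5 / 66.33 = 2.254 mg/L.
Correct the yield for decay: Y_obs = Y/(1 + k_d θ_c) = 0.520 / (1 + 0.0422 × 17.5) = 0.520 / 1.739 = 0.2991.
ΔS = 162 − 2.25 = 159.8 mg/L, so the substrate removal rate is 41200 × 159.8/1000 = 6582 kg BOD₅/d.
P_X = Y_obs · Q(S₀ − S) = 0.2991 × 6582 = 1969 kg VSS/d.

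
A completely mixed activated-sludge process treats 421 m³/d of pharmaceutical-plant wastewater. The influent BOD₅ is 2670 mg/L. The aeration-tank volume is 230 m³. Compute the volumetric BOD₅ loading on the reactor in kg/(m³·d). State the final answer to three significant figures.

Volumetric loading L_v = Q·S₀ / V = 421 × 2670 g/m³ / 230.0 m³ = 4887 g/(m³·d) = 4.887 kg BOD₅/(m³·d).

L_v ≈ 4.89 kg BOD₅/(m³·d)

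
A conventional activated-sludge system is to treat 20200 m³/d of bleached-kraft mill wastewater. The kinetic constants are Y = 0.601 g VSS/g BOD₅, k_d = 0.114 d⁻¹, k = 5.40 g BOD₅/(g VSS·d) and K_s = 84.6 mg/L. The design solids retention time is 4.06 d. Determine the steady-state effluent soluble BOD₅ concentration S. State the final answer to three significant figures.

Effluent substrate depends only on kinetics and SRT: S = K_s(1 + k_d θ_c) / [θ_c(Yk − k_d) − 1] = 84.6 × (1 + 0.114 × 4.06) / [4.06 × (0.601 × 5.40 − 0.114) − 1] = 123.8 / 11.71 = 10.57 mg/L.

S ≈ 10.6 mg/L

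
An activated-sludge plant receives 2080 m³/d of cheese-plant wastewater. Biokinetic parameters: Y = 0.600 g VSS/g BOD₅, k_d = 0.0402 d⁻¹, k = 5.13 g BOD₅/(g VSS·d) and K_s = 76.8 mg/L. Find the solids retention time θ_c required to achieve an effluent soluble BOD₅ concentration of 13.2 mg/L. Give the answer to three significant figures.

From 1/θ_c = Y·k·S/(K_s + S) − k_d: Y·k·S/(K_s+S) = 0.600 × 5.13 × 13.2 / (76.8 + 13.2) = 0.4514 d⁻¹.
1/θ_c = 0.4514 − 0.0402 = 0.4112 d⁻¹, so θ_c = 2.432 d.

θ_c ≈ 2.43 d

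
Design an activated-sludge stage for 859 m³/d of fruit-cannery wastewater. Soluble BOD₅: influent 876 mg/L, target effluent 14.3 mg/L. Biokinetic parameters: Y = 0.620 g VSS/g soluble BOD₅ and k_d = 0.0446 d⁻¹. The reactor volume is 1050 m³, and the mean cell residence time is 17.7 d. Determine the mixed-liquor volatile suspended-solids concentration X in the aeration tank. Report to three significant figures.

Solving the biomass balance for X: X = Y Q (S₀−S) θ_c / [V (1+k_d θ_c)] = 0.620 × 859 × (876 − 14.3) × 17.7 / [1050 × (1 + 0.0446 × 17.7)] = 4323 mg/L.

X ≈ 4320 mg/L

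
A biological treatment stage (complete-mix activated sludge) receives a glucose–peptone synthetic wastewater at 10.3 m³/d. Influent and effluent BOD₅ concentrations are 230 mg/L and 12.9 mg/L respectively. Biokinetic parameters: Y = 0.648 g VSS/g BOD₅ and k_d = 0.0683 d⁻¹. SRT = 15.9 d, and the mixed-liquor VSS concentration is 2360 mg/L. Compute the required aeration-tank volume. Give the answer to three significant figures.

Rearranging the biomass balance for a CMAS with decay, V = Y·Q·ΔS·θ_c / [X·(1+k_d θ_c)] = 0.648 × 10.3 × (230 − 12.9) × 15.9 / [2360 × (1 + 0.0683 × 15.9)] = 2.3×10^4 / 4923 = 4.680 m³.

V ≈ 4.68 m³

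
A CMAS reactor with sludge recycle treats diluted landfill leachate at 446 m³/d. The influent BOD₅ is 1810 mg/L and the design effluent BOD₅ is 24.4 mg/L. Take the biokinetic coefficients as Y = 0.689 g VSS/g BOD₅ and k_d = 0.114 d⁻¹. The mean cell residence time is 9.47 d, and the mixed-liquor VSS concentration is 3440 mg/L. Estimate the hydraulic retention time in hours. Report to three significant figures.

Rearranging the biomass balance for a CMAS with decay, V = Y·Q·ΔS·θ_c / [X·(1+k_d θ_c)] = 0.689 × 446 × (1810 − 24.4) × 9.47 / [3440 × (1 + 0.114 × 9.47)] = 5.2×10^6 / 7154 = 726.4 m³.
HRT = V/Q = 726.4 m³ / 446 m³·d⁻¹ = 1.629 d × 24 = 39.09 h.

τ ≈ 39.1 h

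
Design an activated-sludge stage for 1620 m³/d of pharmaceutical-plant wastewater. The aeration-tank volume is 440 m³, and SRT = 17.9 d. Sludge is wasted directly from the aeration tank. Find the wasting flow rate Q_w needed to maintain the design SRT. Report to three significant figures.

With mixed-liquor wasting, θ_c = V/Q_w, so Q_w = V/θ_c = 440.0/17.9 = 24.58 m³/d.

Q_w ≈ 24.6 m³/d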